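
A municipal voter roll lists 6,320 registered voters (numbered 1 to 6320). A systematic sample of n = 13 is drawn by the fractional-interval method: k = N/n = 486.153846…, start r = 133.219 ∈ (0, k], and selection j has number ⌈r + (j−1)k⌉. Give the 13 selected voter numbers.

134, 620, 1106, 1592, 2078, 2564, 3051, 3537, 4023, 4509, 4995, 5481, 5968

j=1: r + 0k = 133.219 → ⌈·⌉ = 134
j=2: r + 1k = 619.372846… → ⌈·⌉ = 620
j=3: r + 2k = 1105.526692… → ⌈·⌉ = 1106
j=4: r + 3k = 1591.680538… → ⌈·⌉ = 1592
j=5: r + 4k = 2077.834384… → ⌈·⌉ = 2078
j=6: r + 5k = 2563.988230… → ⌈·⌉ = 2564
j=7: r + 6k = 3050.142076… → ⌈·⌉ = 3051
j=8: r + 7k = 3536.295923… → ⌈·⌉ = 3537
j=9: r + 8k = 4022.449769… → ⌈·⌉ = 4023
j=10: r + 9k = 4508.603615… → ⌈·⌉ = 4509
j=11: r + 10k = 4994.757461… → ⌈·⌉ = 4995
j=12: r + 11k = 5480.911307… → ⌈·⌉ = 5481
j=13: r + 12k = 5967.065153… → ⌈·⌉ = 5968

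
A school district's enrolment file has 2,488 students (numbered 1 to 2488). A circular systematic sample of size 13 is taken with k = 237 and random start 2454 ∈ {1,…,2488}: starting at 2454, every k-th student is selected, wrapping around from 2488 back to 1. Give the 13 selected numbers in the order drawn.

2454, 203, 440, 677, 914, 1151, 1388, 1625, 1862, 2099, 2336, 85, 322

Selection 1: 2454
Selection 2: 2454 + 237 = 2691 → 2691 − 2488 = 203
Selection 3: 203 + 237 = 440
Selection 4: 440 + 237 = 677
Selection 5: 677 + 237 = 914
Selection 6: 914 + 237 = 1151
Selection 7: 1151 + 237 = 1388
Selection 8: 1388 + 237 = 1625
Selection 9: 1625 + 237 = 1862
Selection 10: 1862 + 237 = 2099
Selection 11: 2099 + 237 = 2336
Selection 12: 2336 + 237 = 2573 → 2573 − 2488 = 85
Selection 13: 85 + 237 = 322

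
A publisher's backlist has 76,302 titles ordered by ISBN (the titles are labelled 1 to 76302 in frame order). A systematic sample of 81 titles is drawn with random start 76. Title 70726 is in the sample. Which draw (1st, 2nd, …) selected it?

76

k = 76302/81 = 942
position = (70726 − 76)/942 + 1 = 70650/942 + 1 = 75 + 1 = 76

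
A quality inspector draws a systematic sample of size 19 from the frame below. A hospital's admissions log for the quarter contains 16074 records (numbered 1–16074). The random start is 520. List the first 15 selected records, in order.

k = N/n = 16074/19 = 846
record 1: 520
record 2: 520 + 846 = 1366
record 3: 1366 + 846 = 2212
record 4: 2212 + 846 = 3058
record 5: 3058 + 846 = 3904
record 6: 3904 + 846 = 4750
record 7: 4750 + 846 = 5596
record 8: 5596 + 846 = 6442
record 9: 6442 + 846 = 7288
record 10: 7288 + 846 = 8134
record 11: 8134 + 846 = 8980
record 12: 8980 + 846 = 9826
record 13: 9826 + 846 = 10672
record 14: 10672 + 846 = 11518
record 15: 11518 + 846 = 12364

520, 1366, 2212, 3058, 3904, 4750, 5596, 6442, 7288, 8134, 8980, 9826, 10672, 11518, 12364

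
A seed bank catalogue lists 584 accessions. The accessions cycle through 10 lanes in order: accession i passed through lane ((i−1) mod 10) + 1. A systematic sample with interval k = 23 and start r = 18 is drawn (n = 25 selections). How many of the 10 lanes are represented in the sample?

10

Consecutive selections differ by k = 23, so their lane numbers differ by 23 mod 10 = 3.
gcd(23, 10) = 1, so the sample visits 10/1 = 10 distinct residues mod 10.
Start 18 is lane 8; the lanes hit are 1, 2, 3, 4, 5, 6, 7, 8, 9, 10.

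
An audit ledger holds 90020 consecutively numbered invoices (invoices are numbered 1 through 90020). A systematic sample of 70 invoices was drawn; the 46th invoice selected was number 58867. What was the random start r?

997

k = 90020/70 = 1286
r = 58867 − (46−1)×1286 = 58867 − 57870 = 997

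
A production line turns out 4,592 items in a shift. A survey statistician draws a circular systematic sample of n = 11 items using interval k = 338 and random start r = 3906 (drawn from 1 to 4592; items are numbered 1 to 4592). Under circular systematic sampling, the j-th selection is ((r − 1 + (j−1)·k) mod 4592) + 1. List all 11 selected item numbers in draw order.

3906, 4244, 4582, 328, 666, 1004, 1342, 1680, 2018, 2356, 2694

Selection 1: 3906
Selection 2: 3906 + 338 = 4244
Selection 3: 4244 + 338 = 4582
Selection 4: 4582 + 338 = 4920 → 4920 − 4592 = 328
Selection 5: 328 + 338 = 666
Selection 6: 666 + 338 = 1004
Selection 7: 1004 + 338 = 1342
Selection 8: 1342 + 338 = 1680
Selection 9: 1680 + 338 = 2018
Selection 10: 2018 + 338 = 2356
Selection 11: 2356 + 338 = 2694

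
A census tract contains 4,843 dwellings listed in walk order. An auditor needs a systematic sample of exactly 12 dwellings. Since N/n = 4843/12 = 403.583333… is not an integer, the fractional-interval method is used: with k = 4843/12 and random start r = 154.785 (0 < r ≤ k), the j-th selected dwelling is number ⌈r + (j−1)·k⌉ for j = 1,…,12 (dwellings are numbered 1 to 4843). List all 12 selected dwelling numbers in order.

j=1: r + 0k = 154.785 → ⌈·⌉ = 155
j=2: r + 1k = 558.368333… → ⌈·⌉ = 559
j=3: r + 2k = 961.951666… → ⌈·⌉ = 962
j=4: r + 3k = 1365.535 → ⌈·⌉ = 1366
j=5: r + 4k = 1769.118333… → ⌈·⌉ = 1770
j=6: r + 5k = 2172.701666… → ⌈·⌉ = 2173
j=7: r + 6k = 2576.285 → ⌈·⌉ = 2577
j=8: r + 7k = 2979.868333… → ⌈·⌉ = 2980
j=9: r + 8k = 3383.451666… → ⌈·⌉ = 3384
j=10: r + 9k = 3787.035 → ⌈·⌉ = 3788
j=11: r + 10k = 4190.618333… → ⌈·⌉ = 4191
j=12: r + 11k = 4594.201666… → ⌈·⌉ = 4595

155, 559, 962, 1366, 1770, 2173, 2577, 2980, 3384, 3788, 4191, 4595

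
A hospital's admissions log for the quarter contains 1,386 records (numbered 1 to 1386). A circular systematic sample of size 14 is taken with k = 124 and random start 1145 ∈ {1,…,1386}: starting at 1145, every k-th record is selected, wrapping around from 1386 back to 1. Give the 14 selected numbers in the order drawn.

1145, 1269, 7, 131, 255, 379, 503, 627, 751, 875, 999, 1123, 1247, 1371

Selection 1: 1145
Selection 2: 1145 + 124 = 1269
Selection 3: 1269 + 124 = 1393 → 1393 − 1386 = 7
Selection 4: 7 + 124 = 131
Selection 5: 131 + 124 = 255
Selection 6: 255 + 124 = 379
Selection 7: 379 + 124 = 503
Selection 8: 503 + 124 = 627
Selection 9: 627 + 124 = 751
Selection 10: 751 + 124 = 875
Selection 11: 875 + 124 = 999
Selection 12: 999 + 124 = 1123
Selection 13: 1123 + 124 = 1247
Selection 14: 1247 + 124 = 1371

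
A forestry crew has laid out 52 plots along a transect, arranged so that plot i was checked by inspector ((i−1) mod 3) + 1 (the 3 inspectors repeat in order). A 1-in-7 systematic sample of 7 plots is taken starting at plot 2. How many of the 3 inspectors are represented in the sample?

3

Consecutive selections differ by k = 7, so their inspector numbers differ by 7 mod 3 = 1.
gcd(7, 3) = 1, so the sample visits 3/1 = 3 distinct residues mod 3.
Start 2 is inspector 2; the inspectors hit are 1, 2, 3.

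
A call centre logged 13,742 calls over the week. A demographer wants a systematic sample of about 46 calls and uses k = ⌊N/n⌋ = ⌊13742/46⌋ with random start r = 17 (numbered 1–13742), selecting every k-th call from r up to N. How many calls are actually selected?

47

k = ⌊13742/46⌋ = 298
Achieved size = ⌊(13742 − 17)/298⌋ + 1 = ⌊13725/298⌋ + 1 = 46 + 1 = 47
(last selection: 17 + 46×298 = 13725 ≤ 13742; next would be 14023 > 13742)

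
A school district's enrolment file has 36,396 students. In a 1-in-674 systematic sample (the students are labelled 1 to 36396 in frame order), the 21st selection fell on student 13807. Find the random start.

k = 674
r = 13807 − (21−1)×674 = 13807 − 13480 = 327

327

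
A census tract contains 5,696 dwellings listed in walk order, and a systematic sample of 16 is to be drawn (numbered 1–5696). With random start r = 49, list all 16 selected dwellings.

k = N/n = 5696/16 = 356
dwelling 1: 49
dwelling 2: 49 + 356 = 405
dwelling 3: 405 + 356 = 761
dwelling 4: 761 + 356 = 1117
dwelling 5: 1117 + 356 = 1473
dwelling 6: 1473 + 356 = 1829
dwelling 7: 1829 + 356 = 2185
dwelling 8: 2185 + 356 = 2541
dwelling 9: 2541 + 356 = 2897
dwelling 10: 2897 + 356 = 3253
dwelling 11: 3253 + 356 = 3609
dwelling 12: 3609 + 356 = 3965
dwelling 13: 3965 + 356 = 4321
dwelling 14: 4321 + 356 = 4677
dwelling 15: 4677 + 356 = 5033
dwelling 16: 5033 + 356 = 5389

49, 405, 761, 1117, 1473, 1829, 2185, 2541, 2897, 3253, 3609, 3965, 4321, 4677, 5033, 5389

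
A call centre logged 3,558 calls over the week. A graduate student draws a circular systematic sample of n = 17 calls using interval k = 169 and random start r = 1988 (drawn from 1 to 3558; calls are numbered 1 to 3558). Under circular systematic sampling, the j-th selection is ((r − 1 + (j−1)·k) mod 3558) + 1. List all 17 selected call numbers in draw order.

Selection 1: 1988
Selection 2: 1988 + 169 = 2157
Selection 3: 2157 + 169 = 2326
Selection 4: 2326 + 169 = 2495
Selection 5: 2495 + 169 = 2664
Selection 6: 2664 + 169 = 2833
Selection 7: 2833 + 169 = 3002
Selection 8: 3002 + 169 = 3171
Selection 9: 3171 + 169 = 3340
Selection 10: 3340 + 169 = 3509
Selection 11: 3509 + 169 = 3678 → 3678 − 3558 = 120
Selection 12: 120 + 169 = 289
Selection 13: 289 + 169 = 458
Selection 14: 458 + 169 = 627
Selection 15: 627 + 169 = 796
Selection 16: 796 + 169 = 965
Selection 17: 965 + 169 = 1134

1988, 2157, 2326, 2495, 2664, 2833, 3002, 3171, 3340, 3509, 120, 289, 458, 627, 796, 965, 1134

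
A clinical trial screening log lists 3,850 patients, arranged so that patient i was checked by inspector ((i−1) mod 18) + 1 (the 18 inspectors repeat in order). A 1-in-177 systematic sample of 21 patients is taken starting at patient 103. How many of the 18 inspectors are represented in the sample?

6

Consecutive selections differ by k = 177, so their inspector numbers differ by 177 mod 18 = 15.
gcd(177, 18) = 3, so the sample visits 18/3 = 6 distinct residues mod 18.
Start 103 is inspector 13; the inspectors hit are 1, 4, 7, 10, 13, 16.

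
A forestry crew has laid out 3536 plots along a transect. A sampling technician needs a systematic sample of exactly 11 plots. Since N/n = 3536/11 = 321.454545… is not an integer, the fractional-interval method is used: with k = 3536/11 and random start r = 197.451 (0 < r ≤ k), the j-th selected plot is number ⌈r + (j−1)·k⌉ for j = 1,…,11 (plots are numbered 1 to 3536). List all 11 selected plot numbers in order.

198, 519, 841, 1162, 1484, 1805, 2127, 2448, 2770, 3091, 3412

j=1: r + 0k = 197.451 → ⌈·⌉ = 198
j=2: r + 1k = 518.905545… → ⌈·⌉ = 519
j=3: r + 2k = 840.360090… → ⌈·⌉ = 841
j=4: r + 3k = 1161.814636… → ⌈·⌉ = 1162
j=5: r + 4k = 1483.269181… → ⌈·⌉ = 1484
j=6: r + 5k = 1804.723727… → ⌈·⌉ = 1805
j=7: r + 6k = 2126.178272… → ⌈·⌉ = 2127
j=8: r + 7k = 2447.632818… → ⌈·⌉ = 2448
j=9: r + 8k = 2769.087363… → ⌈·⌉ = 2770
j=10: r + 9k = 3090.541909… → ⌈·⌉ = 3091
j=11: r + 10k = 3411.996454… → ⌈·⌉ = 3412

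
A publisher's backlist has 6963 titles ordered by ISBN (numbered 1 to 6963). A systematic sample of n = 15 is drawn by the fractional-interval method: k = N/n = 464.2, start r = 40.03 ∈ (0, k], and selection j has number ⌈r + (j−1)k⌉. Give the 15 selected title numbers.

j=1: r + 0k = 40.03 → ⌈·⌉ = 41
j=2: r + 1k = 504.23 → ⌈·⌉ = 505
j=3: r + 2k = 968.43 → ⌈·⌉ = 969
j=4: r + 3k = 1432.63 → ⌈·⌉ = 1433
j=5: r + 4k = 1896.83 → ⌈·⌉ = 1897
j=6: r + 5k = 2361.03 → ⌈·⌉ = 2362
j=7: r + 6k = 2825.23 → ⌈·⌉ = 2826
j=8: r + 7k = 3289.43 → ⌈·⌉ = 3290
j=9: r + 8k = 3753.63 → ⌈·⌉ = 3754
j=10: r + 9k = 4217.83 → ⌈·⌉ = 4218
j=11: r + 10k = 4682.03 → ⌈·⌉ = 4683
j=12: r + 11k = 5146.23 → ⌈·⌉ = 5147
j=13: r + 12k = 5610.43 → ⌈·⌉ = 5611
j=14: r + 13k = 6074.63 → ⌈·⌉ = 6075
j=15: r + 14k = 6538.83 → ⌈·⌉ = 6539

41, 505, 969, 1433, 1897, 2362, 2826, 3290, 3754, 4218, 4683, 5147, 5611, 6075, 6539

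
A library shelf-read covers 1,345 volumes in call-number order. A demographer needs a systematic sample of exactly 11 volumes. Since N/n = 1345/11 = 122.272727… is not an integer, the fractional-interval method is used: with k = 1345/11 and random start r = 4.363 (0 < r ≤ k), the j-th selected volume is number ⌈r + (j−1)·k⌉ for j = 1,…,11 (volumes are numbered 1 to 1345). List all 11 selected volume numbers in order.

5, 127, 249, 372, 494, 616, 738, 861, 983, 1105, 1228

j=1: r + 0k = 4.363 → ⌈·⌉ = 5
j=2: r + 1k = 126.635727… → ⌈·⌉ = 127
j=3: r + 2k = 248.908454… → ⌈·⌉ = 249
j=4: r + 3k = 371.181181… → ⌈·⌉ = 372
j=5: r + 4k = 493.453909… → ⌈·⌉ = 494
j=6: r + 5k = 615.726636… → ⌈·⌉ = 616
j=7: r + 6k = 737.999363… → ⌈·⌉ = 738
j=8: r + 7k = 860.272090… → ⌈·⌉ = 861
j=9: r + 8k = 982.544818… → ⌈·⌉ = 983
j=10: r + 9k = 1104.817545… → ⌈·⌉ = 1105
j=11: r + 10k = 1227.090272… → ⌈·⌉ = 1228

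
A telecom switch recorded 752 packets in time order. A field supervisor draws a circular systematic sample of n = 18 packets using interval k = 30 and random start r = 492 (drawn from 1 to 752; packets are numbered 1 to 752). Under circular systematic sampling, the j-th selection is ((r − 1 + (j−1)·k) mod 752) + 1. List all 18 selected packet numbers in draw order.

492, 522, 552, 582, 612, 642, 672, 702, 732, 10, 40, 70, 100, 130, 160, 190, 220, 250

Selection 1: 492
Selection 2: 492 + 30 = 522
Selection 3: 522 + 30 = 552
Selection 4: 552 + 30 = 582
Selection 5: 582 + 30 = 612
Selection 6: 612 + 30 = 642
Selection 7: 642 + 30 = 672
Selection 8: 672 + 30 = 702
Selection 9: 702 + 30 = 732
Selection 10: 732 + 30 = 762 → 762 − 752 = 10
Selection 11: 10 + 30 = 40
Selection 12: 40 + 30 = 70
Selection 13: 70 + 30 = 100
Selection 14: 100 + 30 = 130
Selection 15: 130 + 30 = 160
Selection 16: 160 + 30 = 190
Selection 17: 190 + 30 = 220
Selection 18: 220 + 30 = 250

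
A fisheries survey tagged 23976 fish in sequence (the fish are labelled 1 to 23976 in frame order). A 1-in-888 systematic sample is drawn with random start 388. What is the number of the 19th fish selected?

k = 888
19th selection = r + (19−1)·k = 388 + 18×888 = 388 + 15984 = 16372

16372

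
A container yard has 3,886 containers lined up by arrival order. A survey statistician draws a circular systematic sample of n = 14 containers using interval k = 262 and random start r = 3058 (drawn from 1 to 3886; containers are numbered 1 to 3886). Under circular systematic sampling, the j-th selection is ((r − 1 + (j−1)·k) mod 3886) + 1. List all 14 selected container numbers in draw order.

3058, 3320, 3582, 3844, 220, 482, 744, 1006, 1268, 1530, 1792, 2054, 2316, 2578

Selection 1: 3058
Selection 2: 3058 + 262 = 3320
Selection 3: 3320 + 262 = 3582
Selection 4: 3582 + 262 = 3844
Selection 5: 3844 + 262 = 4106 → 4106 − 3886 = 220
Selection 6: 220 + 262 = 482
Selection 7: 482 + 262 = 744
Selection 8: 744 + 262 = 1006
Selection 9: 1006 + 262 = 1268
Selection 10: 1268 + 262 = 1530
Selection 11: 1530 + 262 = 1792
Selection 12: 1792 + 262 = 2054
Selection 13: 2054 + 262 = 2316
Selection 14: 2316 + 262 = 2578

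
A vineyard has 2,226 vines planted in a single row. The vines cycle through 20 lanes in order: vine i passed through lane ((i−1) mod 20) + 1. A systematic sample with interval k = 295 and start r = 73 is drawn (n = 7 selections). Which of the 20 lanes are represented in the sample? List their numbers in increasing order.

3, 8, 13, 18

Consecutive selections differ by k = 295, so their lane numbers differ by 295 mod 20 = 15.
gcd(295, 20) = 5, so the sample visits 20/5 = 4 distinct residues mod 20.
Start 73 is lane 13; the lanes hit are 3, 8, 13, 18.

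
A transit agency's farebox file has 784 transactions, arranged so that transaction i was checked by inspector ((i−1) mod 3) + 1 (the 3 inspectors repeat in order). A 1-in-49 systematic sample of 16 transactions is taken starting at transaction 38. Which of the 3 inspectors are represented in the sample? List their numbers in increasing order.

1, 2, 3

Consecutive selections differ by k = 49, so their inspector numbers differ by 49 mod 3 = 1.
gcd(49, 3) = 1, so the sample visits 3/1 = 3 distinct residues mod 3.
Start 38 is inspector 2; the inspectors hit are 1, 2, 3.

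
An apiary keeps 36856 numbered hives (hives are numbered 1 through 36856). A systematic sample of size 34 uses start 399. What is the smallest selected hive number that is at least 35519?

k = 36856/34 = 1084
Steps past start: ⌈(35519 − 399)/1084⌉ = ⌈35120/1084⌉ = 33
Selected hive: 399 + 33×1084 = 36171

36171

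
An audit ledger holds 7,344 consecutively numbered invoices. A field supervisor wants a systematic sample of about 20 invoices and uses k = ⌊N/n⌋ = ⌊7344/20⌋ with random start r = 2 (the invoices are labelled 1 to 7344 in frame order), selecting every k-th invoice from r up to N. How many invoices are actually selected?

k = ⌊7344/20⌋ = 367
Achieved size = ⌊(7344 − 2)/367⌋ + 1 = ⌊7342/367⌋ + 1 = 20 + 1 = 21
(last selection: 2 + 20×367 = 7342 ≤ 7344; next would be 7709 > 7344)

21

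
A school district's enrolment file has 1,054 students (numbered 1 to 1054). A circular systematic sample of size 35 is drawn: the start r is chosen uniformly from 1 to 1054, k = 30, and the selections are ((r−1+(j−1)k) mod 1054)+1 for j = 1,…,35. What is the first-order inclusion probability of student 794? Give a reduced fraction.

35/1054

For each position j, as r ranges over 1…1054 the j-th selection hits every student exactly once, so student 794 is selected for exactly 35 of the 1054 starts.
Inclusion probability = 35/1054.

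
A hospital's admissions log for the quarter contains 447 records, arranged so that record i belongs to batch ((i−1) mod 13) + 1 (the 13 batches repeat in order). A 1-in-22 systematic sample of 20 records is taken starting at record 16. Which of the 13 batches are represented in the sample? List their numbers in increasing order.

Consecutive selections differ by k = 22, so their batch numbers differ by 22 mod 13 = 9.
gcd(22, 13) = 1, so the sample visits 13/1 = 13 distinct residues mod 13.
Start 16 is batch 3; the batches hit are 1, 2, 3, 4, 5, 6, 7, 8, 9, 10, 11, 12, 13.

1, 2, 3, 4, 5, 6, 7, 8, 9, 10, 11, 12, 13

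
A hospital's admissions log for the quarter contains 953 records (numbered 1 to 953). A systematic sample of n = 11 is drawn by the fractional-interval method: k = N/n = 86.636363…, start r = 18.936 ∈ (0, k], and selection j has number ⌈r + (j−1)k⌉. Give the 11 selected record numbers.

19, 106, 193, 279, 366, 453, 539, 626, 713, 799, 886

j=1: r + 0k = 18.936 → ⌈·⌉ = 19
j=2: r + 1k = 105.572363… → ⌈·⌉ = 106
j=3: r + 2k = 192.208727… → ⌈·⌉ = 193
j=4: r + 3k = 278.845090… → ⌈·⌉ = 279
j=5: r + 4k = 365.481454… → ⌈·⌉ = 366
j=6: r + 5k = 452.117818… → ⌈·⌉ = 453
j=7: r + 6k = 538.754181… → ⌈·⌉ = 539
j=8: r + 7k = 625.390545… → ⌈·⌉ = 626
j=9: r + 8k = 712.026909… → ⌈·⌉ = 713
j=10: r + 9k = 798.663272… → ⌈·⌉ = 799
j=11: r + 10k = 885.299636… → ⌈·⌉ = 886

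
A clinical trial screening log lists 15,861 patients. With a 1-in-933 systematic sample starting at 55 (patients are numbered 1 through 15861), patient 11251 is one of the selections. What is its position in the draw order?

13

k = 933
position = (11251 − 55)/933 + 1 = 11196/933 + 1 = 12 + 1 = 13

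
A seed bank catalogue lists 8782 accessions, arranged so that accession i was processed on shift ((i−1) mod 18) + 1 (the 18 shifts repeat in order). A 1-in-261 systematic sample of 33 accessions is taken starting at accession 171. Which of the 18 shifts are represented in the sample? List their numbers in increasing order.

Consecutive selections differ by k = 261, so their shift numbers differ by 261 mod 18 = 9.
gcd(261, 18) = 9, so the sample visits 18/9 = 2 distinct residues mod 18.
Start 171 is shift 9; the shifts hit are 9, 18.

9, 18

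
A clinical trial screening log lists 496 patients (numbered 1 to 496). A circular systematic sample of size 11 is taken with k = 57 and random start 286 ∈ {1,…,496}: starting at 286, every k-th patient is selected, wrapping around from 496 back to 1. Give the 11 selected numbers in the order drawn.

Selection 1: 286
Selection 2: 286 + 57 = 343
Selection 3: 343 + 57 = 400
Selection 4: 400 + 57 = 457
Selection 5: 457 + 57 = 514 → 514 − 496 = 18
Selection 6: 18 + 57 = 75
Selection 7: 75 + 57 = 132
Selection 8: 132 + 57 = 189
Selection 9: 189 + 57 = 246
Selection 10: 246 + 57 = 303
Selection 11: 303 + 57 = 360

286, 343, 400, 457, 18, 75, 132, 189, 246, 303, 360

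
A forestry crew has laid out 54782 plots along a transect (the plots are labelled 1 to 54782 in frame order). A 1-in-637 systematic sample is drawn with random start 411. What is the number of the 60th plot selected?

k = 637
60th selection = r + (60−1)·k = 411 + 59×637 = 411 + 37583 = 37994

37994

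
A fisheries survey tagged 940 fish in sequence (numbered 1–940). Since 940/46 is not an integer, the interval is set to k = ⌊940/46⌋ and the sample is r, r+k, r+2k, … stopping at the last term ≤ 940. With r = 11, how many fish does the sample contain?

47

k = ⌊940/46⌋ = 20
Achieved size = ⌊(940 − 11)/20⌋ + 1 = ⌊929/20⌋ + 1 = 46 + 1 = 47
(last selection: 11 + 46×20 = 931 ≤ 940; next would be 951 > 940)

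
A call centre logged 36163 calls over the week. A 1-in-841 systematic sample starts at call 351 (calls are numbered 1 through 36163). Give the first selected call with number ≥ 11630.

k = 841
Steps past start: ⌈(11630 − 351)/841⌉ = ⌈11279/841⌉ = 14
Selected call: 351 + 14×841 = 12125

12125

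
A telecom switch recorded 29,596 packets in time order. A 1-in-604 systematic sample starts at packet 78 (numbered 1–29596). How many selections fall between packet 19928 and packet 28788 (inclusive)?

15

k = 604
First selection ≥ 19928: 78 + ⌈(19928−78)/604⌉·604 = 78 + 33×604 = 20010
Last selection ≤ 28788: 78 + ⌊(28788−78)/604⌋·604 = 78 + 47×604 = 28466
Count = 47 − 33 + 1 = 15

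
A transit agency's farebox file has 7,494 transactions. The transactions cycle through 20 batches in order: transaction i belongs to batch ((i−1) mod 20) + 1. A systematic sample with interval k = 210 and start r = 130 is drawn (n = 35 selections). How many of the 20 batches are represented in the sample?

Consecutive selections differ by k = 210, so their batch numbers differ by 210 mod 20 = 10.
gcd(210, 20) = 10, so the sample visits 20/10 = 2 distinct residues mod 20.
Start 130 is batch 10; the batches hit are 10, 20.

2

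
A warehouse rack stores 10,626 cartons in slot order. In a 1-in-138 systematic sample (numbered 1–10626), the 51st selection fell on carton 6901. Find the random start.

k = 138
r = 6901 − (51−1)×138 = 6901 − 6900 = 1

1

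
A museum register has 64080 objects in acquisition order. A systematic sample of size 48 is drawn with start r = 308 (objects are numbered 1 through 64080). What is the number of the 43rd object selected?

k = 64080/48 = 1335
43rd selection = r + (43−1)·k = 308 + 42×1335 = 308 + 56070 = 56378

56378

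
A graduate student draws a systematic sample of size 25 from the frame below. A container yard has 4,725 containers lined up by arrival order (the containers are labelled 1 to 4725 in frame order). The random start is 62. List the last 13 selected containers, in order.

k = N/n = 4725/25 = 189
13th selection = 62 + 12×189 = 2330
14th: 2330 + 189 = 2519
15th: 2519 + 189 = 2708
16th: 2708 + 189 = 2897
17th: 2897 + 189 = 3086
18th: 3086 + 189 = 3275
19th: 3275 + 189 = 3464
20th: 3464 + 189 = 3653
21st: 3653 + 189 = 3842
22nd: 3842 + 189 = 4031
23rd: 4031 + 189 = 4220
24th: 4220 + 189 = 4409
25th: 4409 + 189 = 4598

2330, 2519, 2708, 2897, 3086, 3275, 3464, 3653, 3842, 4031, 4220, 4409, 4598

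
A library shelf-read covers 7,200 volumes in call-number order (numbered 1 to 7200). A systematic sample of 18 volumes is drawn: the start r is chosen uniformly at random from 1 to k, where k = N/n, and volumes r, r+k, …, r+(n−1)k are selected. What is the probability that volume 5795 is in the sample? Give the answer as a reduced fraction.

k = 7200/18 = 400.
Volume 5795 is selected iff r ≡ 5795 (mod 400); exactly one such r in {1,…,400}.
Inclusion probability = 1/400.

1/400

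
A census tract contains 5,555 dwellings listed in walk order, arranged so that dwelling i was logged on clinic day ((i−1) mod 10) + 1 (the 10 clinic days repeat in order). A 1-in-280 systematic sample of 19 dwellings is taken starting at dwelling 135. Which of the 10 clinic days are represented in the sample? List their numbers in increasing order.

5

Consecutive selections differ by k = 280, so their clinic day numbers differ by 280 mod 10 = 0.
gcd(280, 10) = 10, so the sample visits 10/10 = 1 distinct residues mod 10.
Start 135 is clinic day 5; the clinic days hit are 5.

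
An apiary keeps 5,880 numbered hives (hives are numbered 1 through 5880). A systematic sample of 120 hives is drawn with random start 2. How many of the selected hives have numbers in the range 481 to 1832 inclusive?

28

k = 5880/120 = 49
First selection ≥ 481: 2 + ⌈(481−2)/49⌉·49 = 2 + 10×49 = 492
Last selection ≤ 1832: 2 + ⌊(1832−2)/49⌋·49 = 2 + 37×49 = 1815
Count = 37 − 10 + 1 = 28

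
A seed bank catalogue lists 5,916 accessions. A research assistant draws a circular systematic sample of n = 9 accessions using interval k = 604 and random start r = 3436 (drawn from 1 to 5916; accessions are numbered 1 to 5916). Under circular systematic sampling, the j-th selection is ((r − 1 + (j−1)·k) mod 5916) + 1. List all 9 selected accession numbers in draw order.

3436, 4040, 4644, 5248, 5852, 540, 1144, 1748, 2352

Selection 1: 3436
Selection 2: 3436 + 604 = 4040
Selection 3: 4040 + 604 = 4644
Selection 4: 4644 + 604 = 5248
Selection 5: 5248 + 604 = 5852
Selection 6: 5852 + 604 = 6456 → 6456 − 5916 = 540
Selection 7: 540 + 604 = 1144
Selection 8: 1144 + 604 = 1748
Selection 9: 1748 + 604 = 2352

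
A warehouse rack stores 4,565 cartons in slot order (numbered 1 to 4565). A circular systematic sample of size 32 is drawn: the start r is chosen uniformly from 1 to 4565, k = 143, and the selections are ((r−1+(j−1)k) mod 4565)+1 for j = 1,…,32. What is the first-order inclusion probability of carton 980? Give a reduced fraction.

For each position j, as r ranges over 1…4565 the j-th selection hits every carton exactly once, so carton 980 is selected for exactly 32 of the 4565 starts.
Inclusion probability = 32/4565.

32/4565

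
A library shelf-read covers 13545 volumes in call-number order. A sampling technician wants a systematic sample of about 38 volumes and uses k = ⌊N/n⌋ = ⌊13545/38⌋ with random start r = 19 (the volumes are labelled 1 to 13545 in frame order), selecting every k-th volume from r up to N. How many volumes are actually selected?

38

k = ⌊13545/38⌋ = 356
Achieved size = ⌊(13545 − 19)/356⌋ + 1 = ⌊13526/356⌋ + 1 = 37 + 1 = 38
(last selection: 19 + 37×356 = 13191 ≤ 13545; next would be 13547 > 13545)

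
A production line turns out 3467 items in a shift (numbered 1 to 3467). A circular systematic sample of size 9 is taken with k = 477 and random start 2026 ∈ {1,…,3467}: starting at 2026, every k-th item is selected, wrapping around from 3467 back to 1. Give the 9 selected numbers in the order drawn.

Selection 1: 2026
Selection 2: 2026 + 477 = 2503
Selection 3: 2503 + 477 = 2980
Selection 4: 2980 + 477 = 3457
Selection 5: 3457 + 477 = 3934 → 3934 − 3467 = 467
Selection 6: 467 + 477 = 944
Selection 7: 944 + 477 = 1421
Selection 8: 1421 + 477 = 1898
Selection 9: 1898 + 477 = 2375

2026, 2503, 2980, 3457, 467, 944, 1421, 1898, 2375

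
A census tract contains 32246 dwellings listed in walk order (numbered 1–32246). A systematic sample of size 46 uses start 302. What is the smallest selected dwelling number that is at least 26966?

27641

k = 32246/46 = 701
Steps past start: ⌈(26966 − 302)/701⌉ = ⌈26664/701⌉ = 39
Selected dwelling: 302 + 39×701 = 27641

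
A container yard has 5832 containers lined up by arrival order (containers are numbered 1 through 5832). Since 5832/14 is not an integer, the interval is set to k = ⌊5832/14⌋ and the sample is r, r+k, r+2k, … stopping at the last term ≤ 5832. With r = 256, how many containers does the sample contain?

14

k = ⌊5832/14⌋ = 416
Achieved size = ⌊(5832 − 256)/416⌋ + 1 = ⌊5576/416⌋ + 1 = 13 + 1 = 14
(last selection: 256 + 13×416 = 5664 ≤ 5832; next would be 6080 > 5832)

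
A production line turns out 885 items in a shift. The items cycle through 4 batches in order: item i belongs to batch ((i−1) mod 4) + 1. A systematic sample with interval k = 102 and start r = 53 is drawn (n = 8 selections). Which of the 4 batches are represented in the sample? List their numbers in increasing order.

Consecutive selections differ by k = 102, so their batch numbers differ by 102 mod 4 = 2.
gcd(102, 4) = 2, so the sample visits 4/2 = 2 distinct residues mod 4.
Start 53 is batch 1; the batches hit are 1, 3.

1, 3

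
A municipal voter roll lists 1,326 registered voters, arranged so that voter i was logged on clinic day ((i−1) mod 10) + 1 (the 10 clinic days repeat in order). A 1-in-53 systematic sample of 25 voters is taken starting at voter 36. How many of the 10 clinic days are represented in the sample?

10

Consecutive selections differ by k = 53, so their clinic day numbers differ by 53 mod 10 = 3.
gcd(53, 10) = 1, so the sample visits 10/1 = 10 distinct residues mod 10.
Start 36 is clinic day 6; the clinic days hit are 1, 2, 3, 4, 5, 6, 7, 8, 9, 10.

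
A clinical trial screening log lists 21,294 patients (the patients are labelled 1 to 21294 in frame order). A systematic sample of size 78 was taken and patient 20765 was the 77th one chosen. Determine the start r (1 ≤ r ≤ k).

k = 21294/78 = 273
r = 20765 − (77−1)×273 = 20765 − 20748 = 17

17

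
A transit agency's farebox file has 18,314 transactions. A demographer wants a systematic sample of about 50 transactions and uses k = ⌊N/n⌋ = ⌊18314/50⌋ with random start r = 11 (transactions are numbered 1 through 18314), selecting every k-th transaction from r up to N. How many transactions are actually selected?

51

k = ⌊18314/50⌋ = 366
Achieved size = ⌊(18314 − 11)/366⌋ + 1 = ⌊18303/366⌋ + 1 = 50 + 1 = 51
(last selection: 11 + 50×366 = 18311 ≤ 18314; next would be 18677 > 18314)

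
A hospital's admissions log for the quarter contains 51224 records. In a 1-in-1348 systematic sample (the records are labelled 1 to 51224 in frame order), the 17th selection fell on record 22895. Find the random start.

1327

k = 1348
r = 22895 − (17−1)×1348 = 22895 − 21568 = 1327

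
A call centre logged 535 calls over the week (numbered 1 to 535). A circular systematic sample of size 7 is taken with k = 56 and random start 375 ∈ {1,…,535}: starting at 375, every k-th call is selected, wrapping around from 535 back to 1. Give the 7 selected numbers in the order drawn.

Selection 1: 375
Selection 2: 375 + 56 = 431
Selection 3: 431 + 56 = 487
Selection 4: 487 + 56 = 543 → 543 − 535 = 8
Selection 5: 8 + 56 = 64
Selection 6: 64 + 56 = 120
Selection 7: 120 + 56 = 176

375, 431, 487, 8, 64, 120, 176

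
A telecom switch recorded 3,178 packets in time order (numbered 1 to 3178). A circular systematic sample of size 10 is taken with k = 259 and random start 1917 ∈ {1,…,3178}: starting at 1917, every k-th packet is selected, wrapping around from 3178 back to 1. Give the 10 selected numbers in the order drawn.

Selection 1: 1917
Selection 2: 1917 + 259 = 2176
Selection 3: 2176 + 259 = 2435
Selection 4: 2435 + 259 = 2694
Selection 5: 2694 + 259 = 2953
Selection 6: 2953 + 259 = 3212 → 3212 − 3178 = 34
Selection 7: 34 + 259 = 293
Selection 8: 293 + 259 = 552
Selection 9: 552 + 259 = 811
Selection 10: 811 + 259 = 1070

1917, 2176, 2435, 2694, 2953, 34, 293, 552, 811, 1070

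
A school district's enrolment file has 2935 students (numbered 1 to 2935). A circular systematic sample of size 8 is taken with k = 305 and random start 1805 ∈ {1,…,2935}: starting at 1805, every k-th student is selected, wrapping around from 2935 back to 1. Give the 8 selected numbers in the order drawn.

1805, 2110, 2415, 2720, 90, 395, 700, 1005

Selection 1: 1805
Selection 2: 1805 + 305 = 2110
Selection 3: 2110 + 305 = 2415
Selection 4: 2415 + 305 = 2720
Selection 5: 2720 + 305 = 3025 → 3025 − 2935 = 90
Selection 6: 90 + 305 = 395
Selection 7: 395 + 305 = 700
Selection 8: 700 + 305 = 1005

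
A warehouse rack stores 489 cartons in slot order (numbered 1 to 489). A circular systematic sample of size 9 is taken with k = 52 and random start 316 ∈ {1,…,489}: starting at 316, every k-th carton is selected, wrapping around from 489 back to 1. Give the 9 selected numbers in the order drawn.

316, 368, 420, 472, 35, 87, 139, 191, 243

Selection 1: 316
Selection 2: 316 + 52 = 368
Selection 3: 368 + 52 = 420
Selection 4: 420 + 52 = 472
Selection 5: 472 + 52 = 524 → 524 − 489 = 35
Selection 6: 35 + 52 = 87
Selection 7: 87 + 52 = 139
Selection 8: 139 + 52 = 191
Selection 9: 191 + 52 = 243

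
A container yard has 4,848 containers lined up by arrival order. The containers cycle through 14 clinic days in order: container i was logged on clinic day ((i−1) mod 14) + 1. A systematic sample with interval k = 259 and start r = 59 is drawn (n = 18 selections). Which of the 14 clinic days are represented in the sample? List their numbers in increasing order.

Consecutive selections differ by k = 259, so their clinic day numbers differ by 259 mod 14 = 7.
gcd(259, 14) = 7, so the sample visits 14/7 = 2 distinct residues mod 14.
Start 59 is clinic day 3; the clinic days hit are 3, 10.

3, 10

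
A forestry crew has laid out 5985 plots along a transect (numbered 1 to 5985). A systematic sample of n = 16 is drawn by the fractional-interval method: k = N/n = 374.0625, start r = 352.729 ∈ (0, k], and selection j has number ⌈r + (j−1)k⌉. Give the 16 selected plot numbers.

353, 727, 1101, 1475, 1849, 2224, 2598, 2972, 3346, 3720, 4094, 4468, 4842, 5216, 5590, 5964

j=1: r + 0k = 352.729 → ⌈·⌉ = 353
j=2: r + 1k = 726.7915 → ⌈·⌉ = 727
j=3: r + 2k = 1100.854 → ⌈·⌉ = 1101
j=4: r + 3k = 1474.9165 → ⌈·⌉ = 1475
j=5: r + 4k = 1848.979 → ⌈·⌉ = 1849
j=6: r + 5k = 2223.0415 → ⌈·⌉ = 2224
j=7: r + 6k = 2597.104 → ⌈·⌉ = 2598
j=8: r + 7k = 2971.1665 → ⌈·⌉ = 2972
j=9: r + 8k = 3345.229 → ⌈·⌉ = 3346
j=10: r + 9k = 3719.2915 → ⌈·⌉ = 3720
j=11: r + 10k = 4093.354 → ⌈·⌉ = 4094
j=12: r + 11k = 4467.4165 → ⌈·⌉ = 4468
j=13: r + 12k = 4841.479 → ⌈·⌉ = 4842
j=14: r + 13k = 5215.5415 → ⌈·⌉ = 5216
j=15: r + 14k = 5589.604 → ⌈·⌉ = 5590
j=16: r + 15k = 5963.6665 → ⌈·⌉ = 5964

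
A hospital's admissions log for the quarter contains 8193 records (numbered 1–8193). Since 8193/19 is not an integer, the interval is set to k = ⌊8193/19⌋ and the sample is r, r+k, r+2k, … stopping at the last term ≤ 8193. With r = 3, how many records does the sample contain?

k = ⌊8193/19⌋ = 431
Achieved size = ⌊(8193 − 3)/431⌋ + 1 = ⌊8190/431⌋ + 1 = 19 + 1 = 20
(last selection: 3 + 19×431 = 8192 ≤ 8193; next would be 8623 > 8193)

20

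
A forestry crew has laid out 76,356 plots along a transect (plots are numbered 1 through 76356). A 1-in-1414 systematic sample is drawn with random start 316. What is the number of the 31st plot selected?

k = 1414
31st selection = r + (31−1)·k = 316 + 30×1414 = 316 + 42420 = 42736

42736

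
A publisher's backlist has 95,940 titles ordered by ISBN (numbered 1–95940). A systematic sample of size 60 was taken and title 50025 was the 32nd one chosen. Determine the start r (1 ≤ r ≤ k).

k = 95940/60 = 1599
r = 50025 − (32−1)×1599 = 50025 − 49569 = 456

456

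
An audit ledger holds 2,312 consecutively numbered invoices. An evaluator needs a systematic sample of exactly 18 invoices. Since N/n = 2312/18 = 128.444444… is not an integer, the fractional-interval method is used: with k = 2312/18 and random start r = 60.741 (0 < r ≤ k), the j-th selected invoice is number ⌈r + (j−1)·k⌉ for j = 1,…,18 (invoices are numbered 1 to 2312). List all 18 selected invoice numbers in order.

61, 190, 318, 447, 575, 703, 832, 960, 1089, 1217, 1346, 1474, 1603, 1731, 1859, 1988, 2116, 2245

j=1: r + 0k = 60.741 → ⌈·⌉ = 61
j=2: r + 1k = 189.185444… → ⌈·⌉ = 190
j=3: r + 2k = 317.629888… → ⌈·⌉ = 318
j=4: r + 3k = 446.074333… → ⌈·⌉ = 447
j=5: r + 4k = 574.518777… → ⌈·⌉ = 575
j=6: r + 5k = 702.963222… → ⌈·⌉ = 703
j=7: r + 6k = 831.407666… → ⌈·⌉ = 832
j=8: r + 7k = 959.852111… → ⌈·⌉ = 960
j=9: r + 8k = 1088.296555… → ⌈·⌉ = 1089
j=10: r + 9k = 1216.741 → ⌈·⌉ = 1217
j=11: r + 10k = 1345.185444… → ⌈·⌉ = 1346
j=12: r + 11k = 1473.629888… → ⌈·⌉ = 1474
j=13: r + 12k = 1602.074333… → ⌈·⌉ = 1603
j=14: r + 13k = 1730.518777… → ⌈·⌉ = 1731
j=15: r + 14k = 1858.963222… → ⌈·⌉ = 1859
j=16: r + 15k = 1987.407666… → ⌈·⌉ = 1988
j=17: r + 16k = 2115.852111… → ⌈·⌉ = 2116
j=18: r + 17k = 2244.296555… → ⌈·⌉ = 2245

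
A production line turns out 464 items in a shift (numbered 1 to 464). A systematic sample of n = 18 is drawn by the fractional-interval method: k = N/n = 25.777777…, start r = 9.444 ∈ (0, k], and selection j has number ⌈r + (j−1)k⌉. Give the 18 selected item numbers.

j=1: r + 0k = 9.444 → ⌈·⌉ = 10
j=2: r + 1k = 35.221777… → ⌈·⌉ = 36
j=3: r + 2k = 60.999555… → ⌈·⌉ = 61
j=4: r + 3k = 86.777333… → ⌈·⌉ = 87
j=5: r + 4k = 112.555111… → ⌈·⌉ = 113
j=6: r + 5k = 138.332888… → ⌈·⌉ = 139
j=7: r + 6k = 164.110666… → ⌈·⌉ = 165
j=8: r + 7k = 189.888444… → ⌈·⌉ = 190
j=9: r + 8k = 215.666222… → ⌈·⌉ = 216
j=10: r + 9k = 241.444 → ⌈·⌉ = 242
j=11: r + 10k = 267.221777… → ⌈·⌉ = 268
j=12: r + 11k = 292.999555… → ⌈·⌉ = 293
j=13: r + 12k = 318.777333… → ⌈·⌉ = 319
j=14: r + 13k = 344.555111… → ⌈·⌉ = 345
j=15: r + 14k = 370.332888… → ⌈·⌉ = 371
j=16: r + 15k = 396.110666… → ⌈·⌉ = 397
j=17: r + 16k = 421.888444… → ⌈·⌉ = 422
j=18: r + 17k = 447.666222… → ⌈·⌉ = 448

10, 36, 61, 87, 113, 139, 165, 190, 216, 242, 268, 293, 319, 345, 371, 397, 422, 448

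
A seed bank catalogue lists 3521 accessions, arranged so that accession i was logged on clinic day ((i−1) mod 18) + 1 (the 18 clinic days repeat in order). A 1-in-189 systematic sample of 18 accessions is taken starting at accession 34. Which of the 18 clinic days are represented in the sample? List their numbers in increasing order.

7, 16

Consecutive selections differ by k = 189, so their clinic day numbers differ by 189 mod 18 = 9.
gcd(189, 18) = 9, so the sample visits 18/9 = 2 distinct residues mod 18.
Start 34 is clinic day 16; the clinic days hit are 7, 16.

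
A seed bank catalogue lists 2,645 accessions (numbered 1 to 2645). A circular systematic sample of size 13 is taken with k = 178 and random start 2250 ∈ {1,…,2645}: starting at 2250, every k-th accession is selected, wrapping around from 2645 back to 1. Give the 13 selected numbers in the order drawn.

Selection 1: 2250
Selection 2: 2250 + 178 = 2428
Selection 3: 2428 + 178 = 2606
Selection 4: 2606 + 178 = 2784 → 2784 − 2645 = 139
Selection 5: 139 + 178 = 317
Selection 6: 317 + 178 = 495
Selection 7: 495 + 178 = 673
Selection 8: 673 + 178 = 851
Selection 9: 851 + 178 = 1029
Selection 10: 1029 + 178 = 1207
Selection 11: 1207 + 178 = 1385
Selection 12: 1385 + 178 = 1563
Selection 13: 1563 + 178 = 1741

2250, 2428, 2606, 139, 317, 495, 673, 851, 1029, 1207, 1385, 1563, 1741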